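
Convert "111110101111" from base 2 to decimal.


Input: "111110101111" in base 2
Positional expansion:
  Digit '1' (value 1) x 2^11 = 2048
  Digit '1' (value 1) x 2^10 = 1024
  Digit '1' (value 1) x 2^9 = 512
  Digit '1' (value 1) x 2^8 = 256
  Digit '1' (value 1) x 2^7 = 128
  Digit '0' (value 0) x 2^6 = 0
  Digit '1' (value 1) x 2^5 = 32
  Digit '0' (value 0) x 2^4 = 0
  Digit '1' (value 1) x 2^3 = 8
  Digit '1' (value 1) x 2^2 = 4
  Digit '1' (value 1) x 2^1 = 2
  Digit '1' (value 1) x 2^0 = 1
Sum = 4015

4015


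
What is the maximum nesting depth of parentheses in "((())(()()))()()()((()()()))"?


Input: "((())(()()))()()()((()()()))"
Tracking depth:
  Position 0 '(': depth becomes 1
  Position 1 '(': depth becomes 2
  Position 2 '(': depth becomes 3
  Position 3 ')': depth becomes 2
  Position 4 ')': depth becomes 1
  Position 5 '(': depth becomes 2
  Position 6 '(': depth becomes 3
  Position 7 ')': depth becomes 2
  Position 8 '(': depth becomes 3
  Position 9 ')': depth becomes 2
  Position 10 ')': depth becomes 1
  Position 11 ')': depth becomes 0
  Position 12 '(': depth becomes 1
  Position 13 ')': depth becomes 0
  Position 14 '(': depth becomes 1
  Position 15 ')': depth becomes 0
  Position 16 '(': depth becomes 1
  Position 17 ')': depth becomes 0
  Position 18 '(': depth becomes 1
  Position 19 '(': depth becomes 2
  Position 20 '(': depth becomes 3
  Position 21 ')': depth becomes 2
  Position 22 '(': depth becomes 3
  Position 23 ')': depth becomes 2
  Position 24 '(': depth becomes 3
  Position 25 ')': depth becomes 2
  Position 26 ')': depth becomes 1
  Position 27 ')': depth becomes 0
Maximum depth reached: 3

3


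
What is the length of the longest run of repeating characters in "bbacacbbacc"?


Input: "bbacacbbacc"
Scanning for longest run:
  Position 1 ('b'): continues run of 'b', length=2
  Position 2 ('a'): new char, reset run to 1
  Position 3 ('c'): new char, reset run to 1
  Position 4 ('a'): new char, reset run to 1
  Position 5 ('c'): new char, reset run to 1
  Position 6 ('b'): new char, reset run to 1
  Position 7 ('b'): continues run of 'b', length=2
  Position 8 ('a'): new char, reset run to 1
  Position 9 ('c'): new char, reset run to 1
  Position 10 ('c'): continues run of 'c', length=2
Longest run: 'b' with length 2

2


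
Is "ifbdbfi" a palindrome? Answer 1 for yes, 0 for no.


Input: ifbdbfi
Reversed: ifbdbfi
  Compare pos 0 ('i') with pos 6 ('i'): match
  Compare pos 1 ('f') with pos 5 ('f'): match
  Compare pos 2 ('b') with pos 4 ('b'): match
Result: palindrome

1


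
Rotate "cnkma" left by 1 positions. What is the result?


Input: "cnkma", rotate left by 1
First 1 characters: "c"
Remaining characters: "nkma"
Concatenate remaining + first: "nkma" + "c" = "nkmac"

nkmac


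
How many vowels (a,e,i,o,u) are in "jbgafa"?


Input: jbgafa
Checking each character:
  'j' at position 0: consonant
  'b' at position 1: consonant
  'g' at position 2: consonant
  'a' at position 3: vowel (running total: 1)
  'f' at position 4: consonant
  'a' at position 5: vowel (running total: 2)
Total vowels: 2

2


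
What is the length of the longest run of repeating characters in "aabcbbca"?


Input: "aabcbbca"
Scanning for longest run:
  Position 1 ('a'): continues run of 'a', length=2
  Position 2 ('b'): new char, reset run to 1
  Position 3 ('c'): new char, reset run to 1
  Position 4 ('b'): new char, reset run to 1
  Position 5 ('b'): continues run of 'b', length=2
  Position 6 ('c'): new char, reset run to 1
  Position 7 ('a'): new char, reset run to 1
Longest run: 'a' with length 2

2


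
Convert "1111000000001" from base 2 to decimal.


Input: "1111000000001" in base 2
Positional expansion:
  Digit '1' (value 1) x 2^12 = 4096
  Digit '1' (value 1) x 2^11 = 2048
  Digit '1' (value 1) x 2^10 = 1024
  Digit '1' (value 1) x 2^9 = 512
  Digit '0' (value 0) x 2^8 = 0
  Digit '0' (value 0) x 2^7 = 0
  Digit '0' (value 0) x 2^6 = 0
  Digit '0' (value 0) x 2^5 = 0
  Digit '0' (value 0) x 2^4 = 0
  Digit '0' (value 0) x 2^3 = 0
  Digit '0' (value 0) x 2^2 = 0
  Digit '0' (value 0) x 2^1 = 0
  Digit '1' (value 1) x 2^0 = 1
Sum = 7681

7681


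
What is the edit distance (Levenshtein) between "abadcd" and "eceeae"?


Computing edit distance: "abadcd" -> "eceeae"
DP table:
           e    c    e    e    a    e
      0    1    2    3    4    5    6
  a   1    1    2    3    4    4    5
  b   2    2    2    3    4    5    5
  a   3    3    3    3    4    4    5
  d   4    4    4    4    4    5    5
  c   5    5    4    5    5    5    6
  d   6    6    5    5    6    6    6
Edit distance = dp[6][6] = 6

6


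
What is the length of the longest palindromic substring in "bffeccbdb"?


Input: "bffeccbdb"
Checking substrings for palindromes:
  [6:9] "bdb" (len 3) => palindrome
  [1:3] "ff" (len 2) => palindrome
  [4:6] "cc" (len 2) => palindrome
Longest palindromic substring: "bdb" with length 3

3


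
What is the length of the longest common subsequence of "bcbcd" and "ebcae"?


LCS of "bcbcd" and "ebcae"
DP table:
           e    b    c    a    e
      0    0    0    0    0    0
  b   0    0    1    1    1    1
  c   0    0    1    2    2    2
  b   0    0    1    2    2    2
  c   0    0    1    2    2    2
  d   0    0    1    2    2    2
LCS length = dp[5][5] = 2

2


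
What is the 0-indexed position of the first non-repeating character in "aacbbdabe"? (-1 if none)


Input: aacbbdabe
Character frequencies:
  'a': 3
  'b': 3
  'c': 1
  'd': 1
  'e': 1
Scanning left to right for freq == 1:
  Position 0 ('a'): freq=3, skip
  Position 1 ('a'): freq=3, skip
  Position 2 ('c'): unique! => answer = 2

2


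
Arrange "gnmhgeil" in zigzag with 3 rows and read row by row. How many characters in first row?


Zigzag "gnmhgeil" into 3 rows:
Placing characters:
  'g' => row 0
  'n' => row 1
  'm' => row 2
  'h' => row 1
  'g' => row 0
  'e' => row 1
  'i' => row 2
  'l' => row 1
Rows:
  Row 0: "gg"
  Row 1: "nhel"
  Row 2: "mi"
First row length: 2

2


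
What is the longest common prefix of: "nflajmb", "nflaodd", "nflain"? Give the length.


Words: nflajmb, nflaodd, nflain
  Position 0: all 'n' => match
  Position 1: all 'f' => match
  Position 2: all 'l' => match
  Position 3: all 'a' => match
  Position 4: ('j', 'o', 'i') => mismatch, stop
LCP = "nfla" (length 4)

4


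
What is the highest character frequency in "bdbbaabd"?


Input: bdbbaabd
Character counts:
  'a': 2
  'b': 4
  'd': 2
Maximum frequency: 4

4


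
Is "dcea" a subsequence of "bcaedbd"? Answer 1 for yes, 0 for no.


Check if "dcea" is a subsequence of "bcaedbd"
Greedy scan:
  Position 0 ('b'): no match needed
  Position 1 ('c'): no match needed
  Position 2 ('a'): no match needed
  Position 3 ('e'): no match needed
  Position 4 ('d'): matches sub[0] = 'd'
  Position 5 ('b'): no match needed
  Position 6 ('d'): no match needed
Only matched 1/4 characters => not a subsequence

0


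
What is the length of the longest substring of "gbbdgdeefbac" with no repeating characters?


Input: "gbbdgdeefbac"
Sliding window (track last position of each char):
  Position 0 ('g'): window [0,0] length 1 -- new best
  Position 1 ('b'): window [0,1] length 2 -- new best
  Position 2 ('b'): repeat (last at 1), move window start to 2
  Position 2 ('b'): window [2,2] length 1
  Position 3 ('d'): window [2,3] length 2
  Position 4 ('g'): window [2,4] length 3 -- new best
  Position 5 ('d'): repeat (last at 3), move window start to 4
  Position 5 ('d'): window [4,5] length 2
  Position 6 ('e'): window [4,6] length 3
  Position 7 ('e'): repeat (last at 6), move window start to 7
  Position 7 ('e'): window [7,7] length 1
  Position 8 ('f'): window [7,8] length 2
  Position 9 ('b'): window [7,9] length 3
  Position 10 ('a'): window [7,10] length 4 -- new best
  Position 11 ('c'): window [7,11] length 5 -- new best
Longest substring with no repeats: "efbac" with length 5

5


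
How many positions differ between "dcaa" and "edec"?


Comparing "dcaa" and "edec" position by position:
  Position 0: 'd' vs 'e' => DIFFER
  Position 1: 'c' vs 'd' => DIFFER
  Position 2: 'a' vs 'e' => DIFFER
  Position 3: 'a' vs 'c' => DIFFER
Positions that differ: 4

4


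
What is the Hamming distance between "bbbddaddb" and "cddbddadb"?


Comparing "bbbddaddb" and "cddbddadb" position by position:
  Position 0: 'b' vs 'c' => differ
  Position 1: 'b' vs 'd' => differ
  Position 2: 'b' vs 'd' => differ
  Position 3: 'd' vs 'b' => differ
  Position 4: 'd' vs 'd' => same
  Position 5: 'a' vs 'd' => differ
  Position 6: 'd' vs 'a' => differ
  Position 7: 'd' vs 'd' => same
  Position 8: 'b' vs 'b' => same
Total differences (Hamming distance): 6

6


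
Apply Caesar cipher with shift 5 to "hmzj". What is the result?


Caesar cipher: shift "hmzj" by 5
  'h' (pos 7) + 5 = pos 12 = 'm'
  'm' (pos 12) + 5 = pos 17 = 'r'
  'z' (pos 25) + 5 = pos 4 = 'e'
  'j' (pos 9) + 5 = pos 14 = 'o'
Result: mreo

mreo


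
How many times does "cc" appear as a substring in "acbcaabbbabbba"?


Searching for "cc" in "acbcaabbbabbba"
Scanning each position:
  Position 0: "ac" => no
  Position 1: "cb" => no
  Position 2: "bc" => no
  Position 3: "ca" => no
  Position 4: "aa" => no
  Position 5: "ab" => no
  Position 6: "bb" => no
  Position 7: "bb" => no
  Position 8: "ba" => no
  Position 9: "ab" => no
  Position 10: "bb" => no
  Position 11: "bb" => no
  Position 12: "ba" => no
Total occurrences: 0

0


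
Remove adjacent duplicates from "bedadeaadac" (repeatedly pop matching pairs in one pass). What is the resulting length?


Input: bedadeaadac
Stack-based adjacent duplicate removal:
  Read 'b': push. Stack: b
  Read 'e': push. Stack: be
  Read 'd': push. Stack: bed
  Read 'a': push. Stack: beda
  Read 'd': push. Stack: bedad
  Read 'e': push. Stack: bedade
  Read 'a': push. Stack: bedadea
  Read 'a': matches stack top 'a' => pop. Stack: bedade
  Read 'd': push. Stack: bedaded
  Read 'a': push. Stack: bedadeda
  Read 'c': push. Stack: bedadedac
Final stack: "bedadedac" (length 9)

9


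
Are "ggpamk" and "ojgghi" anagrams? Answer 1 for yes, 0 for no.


Strings: "ggpamk", "ojgghi"
Sorted first:  aggkmp
Sorted second: gghijo
Differ at position 0: 'a' vs 'g' => not anagrams

0


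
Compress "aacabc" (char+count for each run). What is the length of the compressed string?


Input: aacabc
Runs:
  'a' x 2 => "a2"
  'c' x 1 => "c1"
  'a' x 1 => "a1"
  'b' x 1 => "b1"
  'c' x 1 => "c1"
Compressed: "a2c1a1b1c1"
Compressed length: 10

10


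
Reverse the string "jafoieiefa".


Input: jafoieiefa
Reading characters right to left:
  Position 9: 'a'
  Position 8: 'f'
  Position 7: 'e'
  Position 6: 'i'
  Position 5: 'e'
  Position 4: 'i'
  Position 3: 'o'
  Position 2: 'f'
  Position 1: 'a'
  Position 0: 'j'
Reversed: afeieiofaj

afeieiofaj


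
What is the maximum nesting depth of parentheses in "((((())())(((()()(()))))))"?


Input: "((((())())(((()()(()))))))"
Tracking depth:
  Position 0 '(': depth becomes 1
  Position 1 '(': depth becomes 2
  Position 2 '(': depth becomes 3
  Position 3 '(': depth becomes 4
  Position 4 '(': depth becomes 5
  Position 5 ')': depth becomes 4
  Position 6 ')': depth becomes 3
  Position 7 '(': depth becomes 4
  Position 8 ')': depth becomes 3
  Position 9 ')': depth becomes 2
  Position 10 '(': depth becomes 3
  Position 11 '(': depth becomes 4
  Position 12 '(': depth becomes 5
  Position 13 '(': depth becomes 6
  Position 14 ')': depth becomes 5
  Position 15 '(': depth becomes 6
  Position 16 ')': depth becomes 5
  Position 17 '(': depth becomes 6
  Position 18 '(': depth becomes 7
  Position 19 ')': depth becomes 6
  Position 20 ')': depth becomes 5
  Position 21 ')': depth becomes 4
  Position 22 ')': depth becomes 3
  Position 23 ')': depth becomes 2
  Position 24 ')': depth becomes 1
  Position 25 ')': depth becomes 0
Maximum depth reached: 7

7


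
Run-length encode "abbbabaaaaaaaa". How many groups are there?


Input: abbbabaaaaaaaa
Scanning for consecutive runs:
  Group 1: 'a' x 1 (positions 0-0)
  Group 2: 'b' x 3 (positions 1-3)
  Group 3: 'a' x 1 (positions 4-4)
  Group 4: 'b' x 1 (positions 5-5)
  Group 5: 'a' x 8 (positions 6-13)
Total groups: 5

5


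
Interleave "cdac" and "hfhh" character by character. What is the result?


Interleaving "cdac" and "hfhh":
  Position 0: 'c' from first, 'h' from second => "ch"
  Position 1: 'd' from first, 'f' from second => "df"
  Position 2: 'a' from first, 'h' from second => "ah"
  Position 3: 'c' from first, 'h' from second => "ch"
Result: chdfahch

chdfahch


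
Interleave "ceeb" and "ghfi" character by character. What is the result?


Interleaving "ceeb" and "ghfi":
  Position 0: 'c' from first, 'g' from second => "cg"
  Position 1: 'e' from first, 'h' from second => "eh"
  Position 2: 'e' from first, 'f' from second => "ef"
  Position 3: 'b' from first, 'i' from second => "bi"
Result: cgehefbi

cgehefbi


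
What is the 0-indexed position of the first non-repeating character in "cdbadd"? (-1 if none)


Input: cdbadd
Character frequencies:
  'a': 1
  'b': 1
  'c': 1
  'd': 3
Scanning left to right for freq == 1:
  Position 0 ('c'): unique! => answer = 0

0


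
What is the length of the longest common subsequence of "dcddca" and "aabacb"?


LCS of "dcddca" and "aabacb"
DP table:
           a    a    b    a    c    b
      0    0    0    0    0    0    0
  d   0    0    0    0    0    0    0
  c   0    0    0    0    0    1    1
  d   0    0    0    0    0    1    1
  d   0    0    0    0    0    1    1
  c   0    0    0    0    0    1    1
  a   0    1    1    1    1    1    1
LCS length = dp[6][6] = 1

1


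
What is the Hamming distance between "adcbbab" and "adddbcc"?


Comparing "adcbbab" and "adddbcc" position by position:
  Position 0: 'a' vs 'a' => same
  Position 1: 'd' vs 'd' => same
  Position 2: 'c' vs 'd' => differ
  Position 3: 'b' vs 'd' => differ
  Position 4: 'b' vs 'b' => same
  Position 5: 'a' vs 'c' => differ
  Position 6: 'b' vs 'c' => differ
Total differences (Hamming distance): 4

4


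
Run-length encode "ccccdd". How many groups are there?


Input: ccccdd
Scanning for consecutive runs:
  Group 1: 'c' x 4 (positions 0-3)
  Group 2: 'd' x 2 (positions 4-5)
Total groups: 2

2


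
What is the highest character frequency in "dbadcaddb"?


Input: dbadcaddb
Character counts:
  'a': 2
  'b': 2
  'c': 1
  'd': 4
Maximum frequency: 4

4


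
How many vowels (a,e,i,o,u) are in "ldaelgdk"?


Input: ldaelgdk
Checking each character:
  'l' at position 0: consonant
  'd' at position 1: consonant
  'a' at position 2: vowel (running total: 1)
  'e' at position 3: vowel (running total: 2)
  'l' at position 4: consonant
  'g' at position 5: consonant
  'd' at position 6: consonant
  'k' at position 7: consonant
Total vowels: 2

2


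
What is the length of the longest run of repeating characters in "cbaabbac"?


Input: "cbaabbac"
Scanning for longest run:
  Position 1 ('b'): new char, reset run to 1
  Position 2 ('a'): new char, reset run to 1
  Position 3 ('a'): continues run of 'a', length=2
  Position 4 ('b'): new char, reset run to 1
  Position 5 ('b'): continues run of 'b', length=2
  Position 6 ('a'): new char, reset run to 1
  Position 7 ('c'): new char, reset run to 1
Longest run: 'a' with length 2

2


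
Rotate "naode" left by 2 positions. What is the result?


Input: "naode", rotate left by 2
First 2 characters: "na"
Remaining characters: "ode"
Concatenate remaining + first: "ode" + "na" = "odena"

odena


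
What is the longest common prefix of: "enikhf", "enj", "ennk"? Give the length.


Words: enikhf, enj, ennk
  Position 0: all 'e' => match
  Position 1: all 'n' => match
  Position 2: ('i', 'j', 'n') => mismatch, stop
LCP = "en" (length 2)

2


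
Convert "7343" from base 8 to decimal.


Input: "7343" in base 8
Positional expansion:
  Digit '7' (value 7) x 8^3 = 3584
  Digit '3' (value 3) x 8^2 = 192
  Digit '4' (value 4) x 8^1 = 32
  Digit '3' (value 3) x 8^0 = 3
Sum = 3811

3811


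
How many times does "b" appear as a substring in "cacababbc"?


Searching for "b" in "cacababbc"
Scanning each position:
  Position 0: "c" => no
  Position 1: "a" => no
  Position 2: "c" => no
  Position 3: "a" => no
  Position 4: "b" => MATCH
  Position 5: "a" => no
  Position 6: "b" => MATCH
  Position 7: "b" => MATCH
  Position 8: "c" => no
Total occurrences: 3

3


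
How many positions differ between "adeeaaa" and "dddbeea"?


Comparing "adeeaaa" and "dddbeea" position by position:
  Position 0: 'a' vs 'd' => DIFFER
  Position 1: 'd' vs 'd' => same
  Position 2: 'e' vs 'd' => DIFFER
  Position 3: 'e' vs 'b' => DIFFER
  Position 4: 'a' vs 'e' => DIFFER
  Position 5: 'a' vs 'e' => DIFFER
  Position 6: 'a' vs 'a' => same
Positions that differ: 5

5


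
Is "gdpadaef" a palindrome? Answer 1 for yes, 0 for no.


Input: gdpadaef
Reversed: feadapdg
  Compare pos 0 ('g') with pos 7 ('f'): MISMATCH
  Compare pos 1 ('d') with pos 6 ('e'): MISMATCH
  Compare pos 2 ('p') with pos 5 ('a'): MISMATCH
  Compare pos 3 ('a') with pos 4 ('d'): MISMATCH
Result: not a palindrome

0


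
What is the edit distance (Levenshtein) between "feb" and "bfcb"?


Computing edit distance: "feb" -> "bfcb"
DP table:
           b    f    c    b
      0    1    2    3    4
  f   1    1    1    2    3
  e   2    2    2    2    3
  b   3    2    3    3    2
Edit distance = dp[3][4] = 2

2


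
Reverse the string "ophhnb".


Input: ophhnb
Reading characters right to left:
  Position 5: 'b'
  Position 4: 'n'
  Position 3: 'h'
  Position 2: 'h'
  Position 1: 'p'
  Position 0: 'o'
Reversed: bnhhpo

bnhhpo


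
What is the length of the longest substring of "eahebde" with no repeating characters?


Input: "eahebde"
Sliding window (track last position of each char):
  Position 0 ('e'): window [0,0] length 1 -- new best
  Position 1 ('a'): window [0,1] length 2 -- new best
  Position 2 ('h'): window [0,2] length 3 -- new best
  Position 3 ('e'): repeat (last at 0), move window start to 1
  Position 3 ('e'): window [1,3] length 3
  Position 4 ('b'): window [1,4] length 4 -- new best
  Position 5 ('d'): window [1,5] length 5 -- new best
  Position 6 ('e'): repeat (last at 3), move window start to 4
  Position 6 ('e'): window [4,6] length 3
Longest substring with no repeats: "ahebd" with length 5

5


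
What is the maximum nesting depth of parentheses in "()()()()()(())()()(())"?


Input: "()()()()()(())()()(())"
Tracking depth:
  Position 0 '(': depth becomes 1
  Position 1 ')': depth becomes 0
  Position 2 '(': depth becomes 1
  Position 3 ')': depth becomes 0
  Position 4 '(': depth becomes 1
  Position 5 ')': depth becomes 0
  Position 6 '(': depth becomes 1
  Position 7 ')': depth becomes 0
  Position 8 '(': depth becomes 1
  Position 9 ')': depth becomes 0
  Position 10 '(': depth becomes 1
  Position 11 '(': depth becomes 2
  Position 12 ')': depth becomes 1
  Position 13 ')': depth becomes 0
  Position 14 '(': depth becomes 1
  Position 15 ')': depth becomes 0
  Position 16 '(': depth becomes 1
  Position 17 ')': depth becomes 0
  Position 18 '(': depth becomes 1
  Position 19 '(': depth becomes 2
  Position 20 ')': depth becomes 1
  Position 21 ')': depth becomes 0
Maximum depth reached: 2

2


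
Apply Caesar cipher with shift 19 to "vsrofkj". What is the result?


Caesar cipher: shift "vsrofkj" by 19
  'v' (pos 21) + 19 = pos 14 = 'o'
  's' (pos 18) + 19 = pos 11 = 'l'
  'r' (pos 17) + 19 = pos 10 = 'k'
  'o' (pos 14) + 19 = pos 7 = 'h'
  'f' (pos 5) + 19 = pos 24 = 'y'
  'k' (pos 10) + 19 = pos 3 = 'd'
  'j' (pos 9) + 19 = pos 2 = 'c'
Result: olkhydc

olkhydc


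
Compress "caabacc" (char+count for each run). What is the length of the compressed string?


Input: caabacc
Runs:
  'c' x 1 => "c1"
  'a' x 2 => "a2"
  'b' x 1 => "b1"
  'a' x 1 => "a1"
  'c' x 2 => "c2"
Compressed: "c1a2b1a1c2"
Compressed length: 10

10


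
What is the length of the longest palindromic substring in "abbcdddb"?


Input: "abbcdddb"
Checking substrings for palindromes:
  [4:7] "ddd" (len 3) => palindrome
  [1:3] "bb" (len 2) => palindrome
  [4:6] "dd" (len 2) => palindrome
  [5:7] "dd" (len 2) => palindrome
Longest palindromic substring: "ddd" with length 3

3


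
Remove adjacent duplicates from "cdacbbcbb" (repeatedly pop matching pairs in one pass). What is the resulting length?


Input: cdacbbcbb
Stack-based adjacent duplicate removal:
  Read 'c': push. Stack: c
  Read 'd': push. Stack: cd
  Read 'a': push. Stack: cda
  Read 'c': push. Stack: cdac
  Read 'b': push. Stack: cdacb
  Read 'b': matches stack top 'b' => pop. Stack: cdac
  Read 'c': matches stack top 'c' => pop. Stack: cda
  Read 'b': push. Stack: cdab
  Read 'b': matches stack top 'b' => pop. Stack: cda
Final stack: "cda" (length 3)

3


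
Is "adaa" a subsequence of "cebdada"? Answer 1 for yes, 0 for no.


Check if "adaa" is a subsequence of "cebdada"
Greedy scan:
  Position 0 ('c'): no match needed
  Position 1 ('e'): no match needed
  Position 2 ('b'): no match needed
  Position 3 ('d'): no match needed
  Position 4 ('a'): matches sub[0] = 'a'
  Position 5 ('d'): matches sub[1] = 'd'
  Position 6 ('a'): matches sub[2] = 'a'
Only matched 3/4 characters => not a subsequence

0


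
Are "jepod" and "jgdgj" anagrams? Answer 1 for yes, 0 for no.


Strings: "jepod", "jgdgj"
Sorted first:  dejop
Sorted second: dggjj
Differ at position 1: 'e' vs 'g' => not anagrams

0


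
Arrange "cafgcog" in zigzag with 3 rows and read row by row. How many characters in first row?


Zigzag "cafgcog" into 3 rows:
Placing characters:
  'c' => row 0
  'a' => row 1
  'f' => row 2
  'g' => row 1
  'c' => row 0
  'o' => row 1
  'g' => row 2
Rows:
  Row 0: "cc"
  Row 1: "ago"
  Row 2: "fg"
First row length: 2

2


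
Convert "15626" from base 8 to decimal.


Input: "15626" in base 8
Positional expansion:
  Digit '1' (value 1) x 8^4 = 4096
  Digit '5' (value 5) x 8^3 = 2560
  Digit '6' (value 6) x 8^2 = 384
  Digit '2' (value 2) x 8^1 = 16
  Digit '6' (value 6) x 8^0 = 6
Sum = 7062

7062


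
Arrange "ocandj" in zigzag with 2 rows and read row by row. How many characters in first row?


Zigzag "ocandj" into 2 rows:
Placing characters:
  'o' => row 0
  'c' => row 1
  'a' => row 0
  'n' => row 1
  'd' => row 0
  'j' => row 1
Rows:
  Row 0: "oad"
  Row 1: "cnj"
First row length: 3

3


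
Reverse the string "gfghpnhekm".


Input: gfghpnhekm
Reading characters right to left:
  Position 9: 'm'
  Position 8: 'k'
  Position 7: 'e'
  Position 6: 'h'
  Position 5: 'n'
  Position 4: 'p'
  Position 3: 'h'
  Position 2: 'g'
  Position 1: 'f'
  Position 0: 'g'
Reversed: mkehnphgfg

mkehnphgfg


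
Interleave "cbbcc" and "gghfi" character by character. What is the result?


Interleaving "cbbcc" and "gghfi":
  Position 0: 'c' from first, 'g' from second => "cg"
  Position 1: 'b' from first, 'g' from second => "bg"
  Position 2: 'b' from first, 'h' from second => "bh"
  Position 3: 'c' from first, 'f' from second => "cf"
  Position 4: 'c' from first, 'i' from second => "ci"
Result: cgbgbhcfci

cgbgbhcfci


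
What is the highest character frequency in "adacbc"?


Input: adacbc
Character counts:
  'a': 2
  'b': 1
  'c': 2
  'd': 1
Maximum frequency: 2

2


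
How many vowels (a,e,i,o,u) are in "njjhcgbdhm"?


Input: njjhcgbdhm
Checking each character:
  'n' at position 0: consonant
  'j' at position 1: consonant
  'j' at position 2: consonant
  'h' at position 3: consonant
  'c' at position 4: consonant
  'g' at position 5: consonant
  'b' at position 6: consonant
  'd' at position 7: consonant
  'h' at position 8: consonant
  'm' at position 9: consonant
Total vowels: 0

0


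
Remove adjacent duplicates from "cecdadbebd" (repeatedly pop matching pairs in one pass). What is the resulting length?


Input: cecdadbebd
Stack-based adjacent duplicate removal:
  Read 'c': push. Stack: c
  Read 'e': push. Stack: ce
  Read 'c': push. Stack: cec
  Read 'd': push. Stack: cecd
  Read 'a': push. Stack: cecda
  Read 'd': push. Stack: cecdad
  Read 'b': push. Stack: cecdadb
  Read 'e': push. Stack: cecdadbe
  Read 'b': push. Stack: cecdadbeb
  Read 'd': push. Stack: cecdadbebd
Final stack: "cecdadbebd" (length 10)

10


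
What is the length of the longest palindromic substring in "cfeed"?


Input: "cfeed"
Checking substrings for palindromes:
  [2:4] "ee" (len 2) => palindrome
Longest palindromic substring: "ee" with length 2

2


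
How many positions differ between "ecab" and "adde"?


Comparing "ecab" and "adde" position by position:
  Position 0: 'e' vs 'a' => DIFFER
  Position 1: 'c' vs 'd' => DIFFER
  Position 2: 'a' vs 'd' => DIFFER
  Position 3: 'b' vs 'e' => DIFFER
Positions that differ: 4

4


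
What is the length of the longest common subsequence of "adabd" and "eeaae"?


LCS of "adabd" and "eeaae"
DP table:
           e    e    a    a    e
      0    0    0    0    0    0
  a   0    0    0    1    1    1
  d   0    0    0    1    1    1
  a   0    0    0    1    2    2
  b   0    0    0    1    2    2
  d   0    0    0    1    2    2
LCS length = dp[5][5] = 2

2


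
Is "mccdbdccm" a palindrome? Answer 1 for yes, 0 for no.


Input: mccdbdccm
Reversed: mccdbdccm
  Compare pos 0 ('m') with pos 8 ('m'): match
  Compare pos 1 ('c') with pos 7 ('c'): match
  Compare pos 2 ('c') with pos 6 ('c'): match
  Compare pos 3 ('d') with pos 5 ('d'): match
Result: palindrome

1


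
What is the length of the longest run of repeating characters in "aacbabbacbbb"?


Input: "aacbabbacbbb"
Scanning for longest run:
  Position 1 ('a'): continues run of 'a', length=2
  Position 2 ('c'): new char, reset run to 1
  Position 3 ('b'): new char, reset run to 1
  Position 4 ('a'): new char, reset run to 1
  Position 5 ('b'): new char, reset run to 1
  Position 6 ('b'): continues run of 'b', length=2
  Position 7 ('a'): new char, reset run to 1
  Position 8 ('c'): new char, reset run to 1
  Position 9 ('b'): new char, reset run to 1
  Position 10 ('b'): continues run of 'b', length=2
  Position 11 ('b'): continues run of 'b', length=3
Longest run: 'b' with length 3

3


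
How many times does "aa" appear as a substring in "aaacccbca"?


Searching for "aa" in "aaacccbca"
Scanning each position:
  Position 0: "aa" => MATCH
  Position 1: "aa" => MATCH
  Position 2: "ac" => no
  Position 3: "cc" => no
  Position 4: "cc" => no
  Position 5: "cb" => no
  Position 6: "bc" => no
  Position 7: "ca" => no
Total occurrences: 2

2


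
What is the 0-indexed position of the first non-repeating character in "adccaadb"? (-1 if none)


Input: adccaadb
Character frequencies:
  'a': 3
  'b': 1
  'c': 2
  'd': 2
Scanning left to right for freq == 1:
  Position 0 ('a'): freq=3, skip
  Position 1 ('d'): freq=2, skip
  Position 2 ('c'): freq=2, skip
  Position 3 ('c'): freq=2, skip
  Position 4 ('a'): freq=3, skip
  Position 5 ('a'): freq=3, skip
  Position 6 ('d'): freq=2, skip
  Position 7 ('b'): unique! => answer = 7

7


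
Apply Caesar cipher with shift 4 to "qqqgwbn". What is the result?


Caesar cipher: shift "qqqgwbn" by 4
  'q' (pos 16) + 4 = pos 20 = 'u'
  'q' (pos 16) + 4 = pos 20 = 'u'
  'q' (pos 16) + 4 = pos 20 = 'u'
  'g' (pos 6) + 4 = pos 10 = 'k'
  'w' (pos 22) + 4 = pos 0 = 'a'
  'b' (pos 1) + 4 = pos 5 = 'f'
  'n' (pos 13) + 4 = pos 17 = 'r'
Result: uuukafr

uuukafr


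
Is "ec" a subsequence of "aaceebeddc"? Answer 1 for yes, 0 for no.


Check if "ec" is a subsequence of "aaceebeddc"
Greedy scan:
  Position 0 ('a'): no match needed
  Position 1 ('a'): no match needed
  Position 2 ('c'): no match needed
  Position 3 ('e'): matches sub[0] = 'e'
  Position 4 ('e'): no match needed
  Position 5 ('b'): no match needed
  Position 6 ('e'): no match needed
  Position 7 ('d'): no match needed
  Position 8 ('d'): no match needed
  Position 9 ('c'): matches sub[1] = 'c'
All 2 characters matched => is a subsequence

1


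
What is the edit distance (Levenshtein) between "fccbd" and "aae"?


Computing edit distance: "fccbd" -> "aae"
DP table:
           a    a    e
      0    1    2    3
  f   1    1    2    3
  c   2    2    2    3
  c   3    3    3    3
  b   4    4    4    4
  d   5    5    5    5
Edit distance = dp[5][3] = 5

5


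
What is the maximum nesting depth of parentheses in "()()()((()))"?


Input: "()()()((()))"
Tracking depth:
  Position 0 '(': depth becomes 1
  Position 1 ')': depth becomes 0
  Position 2 '(': depth becomes 1
  Position 3 ')': depth becomes 0
  Position 4 '(': depth becomes 1
  Position 5 ')': depth becomes 0
  Position 6 '(': depth becomes 1
  Position 7 '(': depth becomes 2
  Position 8 '(': depth becomes 3
  Position 9 ')': depth becomes 2
  Position 10 ')': depth becomes 1
  Position 11 ')': depth becomes 0
Maximum depth reached: 3

3


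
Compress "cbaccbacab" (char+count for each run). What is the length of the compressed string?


Input: cbaccbacab
Runs:
  'c' x 1 => "c1"
  'b' x 1 => "b1"
  'a' x 1 => "a1"
  'c' x 2 => "c2"
  'b' x 1 => "b1"
  'a' x 1 => "a1"
  'c' x 1 => "c1"
  'a' x 1 => "a1"
  'b' x 1 => "b1"
Compressed: "c1b1a1c2b1a1c1a1b1"
Compressed length: 18

18


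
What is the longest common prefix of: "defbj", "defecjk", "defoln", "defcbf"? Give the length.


Words: defbj, defecjk, defoln, defcbf
  Position 0: all 'd' => match
  Position 1: all 'e' => match
  Position 2: all 'f' => match
  Position 3: ('b', 'e', 'o', 'c') => mismatch, stop
LCP = "def" (length 3)

3


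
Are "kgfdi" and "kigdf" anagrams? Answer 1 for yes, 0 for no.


Strings: "kgfdi", "kigdf"
Sorted first:  dfgik
Sorted second: dfgik
Sorted forms match => anagrams

1


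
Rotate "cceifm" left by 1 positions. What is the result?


Input: "cceifm", rotate left by 1
First 1 characters: "c"
Remaining characters: "ceifm"
Concatenate remaining + first: "ceifm" + "c" = "ceifmc"

ceifmc


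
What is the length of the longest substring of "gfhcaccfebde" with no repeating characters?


Input: "gfhcaccfebde"
Sliding window (track last position of each char):
  Position 0 ('g'): window [0,0] length 1 -- new best
  Position 1 ('f'): window [0,1] length 2 -- new best
  Position 2 ('h'): window [0,2] length 3 -- new best
  Position 3 ('c'): window [0,3] length 4 -- new best
  Position 4 ('a'): window [0,4] length 5 -- new best
  Position 5 ('c'): repeat (last at 3), move window start to 4
  Position 5 ('c'): window [4,5] length 2
  Position 6 ('c'): repeat (last at 5), move window start to 6
  Position 6 ('c'): window [6,6] length 1
  Position 7 ('f'): window [6,7] length 2
  Position 8 ('e'): window [6,8] length 3
  Position 9 ('b'): window [6,9] length 4
  Position 10 ('d'): window [6,10] length 5
  Position 11 ('e'): repeat (last at 8), move window start to 9
  Position 11 ('e'): window [9,11] length 3
Longest substring with no repeats: "gfhca" with length 5

5


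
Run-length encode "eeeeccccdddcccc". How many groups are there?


Input: eeeeccccdddcccc
Scanning for consecutive runs:
  Group 1: 'e' x 4 (positions 0-3)
  Group 2: 'c' x 4 (positions 4-7)
  Group 3: 'd' x 3 (positions 8-10)
  Group 4: 'c' x 4 (positions 11-14)
Total groups: 4

4


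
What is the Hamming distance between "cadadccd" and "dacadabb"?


Comparing "cadadccd" and "dacadabb" position by position:
  Position 0: 'c' vs 'd' => differ
  Position 1: 'a' vs 'a' => same
  Position 2: 'd' vs 'c' => differ
  Position 3: 'a' vs 'a' => same
  Position 4: 'd' vs 'd' => same
  Position 5: 'c' vs 'a' => differ
  Position 6: 'c' vs 'b' => differ
  Position 7: 'd' vs 'b' => differ
Total differences (Hamming distance): 5

5


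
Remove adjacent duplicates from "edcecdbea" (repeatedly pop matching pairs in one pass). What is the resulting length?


Input: edcecdbea
Stack-based adjacent duplicate removal:
  Read 'e': push. Stack: e
  Read 'd': push. Stack: ed
  Read 'c': push. Stack: edc
  Read 'e': push. Stack: edce
  Read 'c': push. Stack: edcec
  Read 'd': push. Stack: edcecd
  Read 'b': push. Stack: edcecdb
  Read 'e': push. Stack: edcecdbe
  Read 'a': push. Stack: edcecdbea
Final stack: "edcecdbea" (length 9)

9


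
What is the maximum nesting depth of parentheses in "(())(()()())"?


Input: "(())(()()())"
Tracking depth:
  Position 0 '(': depth becomes 1
  Position 1 '(': depth becomes 2
  Position 2 ')': depth becomes 1
  Position 3 ')': depth becomes 0
  Position 4 '(': depth becomes 1
  Position 5 '(': depth becomes 2
  Position 6 ')': depth becomes 1
  Position 7 '(': depth becomes 2
  Position 8 ')': depth becomes 1
  Position 9 '(': depth becomes 2
  Position 10 ')': depth becomes 1
  Position 11 ')': depth becomes 0
Maximum depth reached: 2

2


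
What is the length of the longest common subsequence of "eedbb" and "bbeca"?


LCS of "eedbb" and "bbeca"
DP table:
           b    b    e    c    a
      0    0    0    0    0    0
  e   0    0    0    1    1    1
  e   0    0    0    1    1    1
  d   0    0    0    1    1    1
  b   0    1    1    1    1    1
  b   0    1    2    2    2    2
LCS length = dp[5][5] = 2

2


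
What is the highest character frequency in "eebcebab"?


Input: eebcebab
Character counts:
  'a': 1
  'b': 3
  'c': 1
  'e': 3
Maximum frequency: 3

3


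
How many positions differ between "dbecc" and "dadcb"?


Comparing "dbecc" and "dadcb" position by position:
  Position 0: 'd' vs 'd' => same
  Position 1: 'b' vs 'a' => DIFFER
  Position 2: 'e' vs 'd' => DIFFER
  Position 3: 'c' vs 'c' => same
  Position 4: 'c' vs 'b' => DIFFER
Positions that differ: 3

3


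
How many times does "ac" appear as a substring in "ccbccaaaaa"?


Searching for "ac" in "ccbccaaaaa"
Scanning each position:
  Position 0: "cc" => no
  Position 1: "cb" => no
  Position 2: "bc" => no
  Position 3: "cc" => no
  Position 4: "ca" => no
  Position 5: "aa" => no
  Position 6: "aa" => no
  Position 7: "aa" => no
  Position 8: "aa" => no
Total occurrences: 0

0


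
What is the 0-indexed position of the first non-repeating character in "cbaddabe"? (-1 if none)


Input: cbaddabe
Character frequencies:
  'a': 2
  'b': 2
  'c': 1
  'd': 2
  'e': 1
Scanning left to right for freq == 1:
  Position 0 ('c'): unique! => answer = 0

0


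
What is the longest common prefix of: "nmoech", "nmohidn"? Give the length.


Words: nmoech, nmohidn
  Position 0: all 'n' => match
  Position 1: all 'm' => match
  Position 2: all 'o' => match
  Position 3: ('e', 'h') => mismatch, stop
LCP = "nmo" (length 3)

3


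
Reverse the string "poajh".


Input: poajh
Reading characters right to left:
  Position 4: 'h'
  Position 3: 'j'
  Position 2: 'a'
  Position 1: 'o'
  Position 0: 'p'
Reversed: hjaop

hjaop


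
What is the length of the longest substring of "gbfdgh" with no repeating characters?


Input: "gbfdgh"
Sliding window (track last position of each char):
  Position 0 ('g'): window [0,0] length 1 -- new best
  Position 1 ('b'): window [0,1] length 2 -- new best
  Position 2 ('f'): window [0,2] length 3 -- new best
  Position 3 ('d'): window [0,3] length 4 -- new best
  Position 4 ('g'): repeat (last at 0), move window start to 1
  Position 4 ('g'): window [1,4] length 4
  Position 5 ('h'): window [1,5] length 5 -- new best
Longest substring with no repeats: "bfdgh" with length 5

5


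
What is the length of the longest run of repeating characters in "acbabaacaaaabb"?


Input: "acbabaacaaaabb"
Scanning for longest run:
  Position 1 ('c'): new char, reset run to 1
  Position 2 ('b'): new char, reset run to 1
  Position 3 ('a'): new char, reset run to 1
  Position 4 ('b'): new char, reset run to 1
  Position 5 ('a'): new char, reset run to 1
  Position 6 ('a'): continues run of 'a', length=2
  Position 7 ('c'): new char, reset run to 1
  Position 8 ('a'): new char, reset run to 1
  Position 9 ('a'): continues run of 'a', length=2
  Position 10 ('a'): continues run of 'a', length=3
  Position 11 ('a'): continues run of 'a', length=4
  Position 12 ('b'): new char, reset run to 1
  Position 13 ('b'): continues run of 'b', length=2
Longest run: 'a' with length 4

4


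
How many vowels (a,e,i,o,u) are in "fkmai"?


Input: fkmai
Checking each character:
  'f' at position 0: consonant
  'k' at position 1: consonant
  'm' at position 2: consonant
  'a' at position 3: vowel (running total: 1)
  'i' at position 4: vowel (running total: 2)
Total vowels: 2

2


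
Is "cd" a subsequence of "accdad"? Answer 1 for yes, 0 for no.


Check if "cd" is a subsequence of "accdad"
Greedy scan:
  Position 0 ('a'): no match needed
  Position 1 ('c'): matches sub[0] = 'c'
  Position 2 ('c'): no match needed
  Position 3 ('d'): matches sub[1] = 'd'
  Position 4 ('a'): no match needed
  Position 5 ('d'): no match needed
All 2 characters matched => is a subsequence

1


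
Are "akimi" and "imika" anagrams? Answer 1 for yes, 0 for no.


Strings: "akimi", "imika"
Sorted first:  aiikm
Sorted second: aiikm
Sorted forms match => anagrams

1


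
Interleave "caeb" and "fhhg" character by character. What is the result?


Interleaving "caeb" and "fhhg":
  Position 0: 'c' from first, 'f' from second => "cf"
  Position 1: 'a' from first, 'h' from second => "ah"
  Position 2: 'e' from first, 'h' from second => "eh"
  Position 3: 'b' from first, 'g' from second => "bg"
Result: cfahehbg

cfahehbg


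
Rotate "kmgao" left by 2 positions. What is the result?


Input: "kmgao", rotate left by 2
First 2 characters: "km"
Remaining characters: "gao"
Concatenate remaining + first: "gao" + "km" = "gaokm"

gaokm


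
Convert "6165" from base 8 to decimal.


Input: "6165" in base 8
Positional expansion:
  Digit '6' (value 6) x 8^3 = 3072
  Digit '1' (value 1) x 8^2 = 64
  Digit '6' (value 6) x 8^1 = 48
  Digit '5' (value 5) x 8^0 = 5
Sum = 3189

3189


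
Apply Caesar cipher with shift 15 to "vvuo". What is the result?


Caesar cipher: shift "vvuo" by 15
  'v' (pos 21) + 15 = pos 10 = 'k'
  'v' (pos 21) + 15 = pos 10 = 'k'
  'u' (pos 20) + 15 = pos 9 = 'j'
  'o' (pos 14) + 15 = pos 3 = 'd'
Result: kkjd

kkjd


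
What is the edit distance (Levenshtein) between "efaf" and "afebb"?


Computing edit distance: "efaf" -> "afebb"
DP table:
           a    f    e    b    b
      0    1    2    3    4    5
  e   1    1    2    2    3    4
  f   2    2    1    2    3    4
  a   3    2    2    2    3    4
  f   4    3    2    3    3    4
Edit distance = dp[4][5] = 4

4


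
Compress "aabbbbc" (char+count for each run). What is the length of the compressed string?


Input: aabbbbc
Runs:
  'a' x 2 => "a2"
  'b' x 4 => "b4"
  'c' x 1 => "c1"
Compressed: "a2b4c1"
Compressed length: 6

6


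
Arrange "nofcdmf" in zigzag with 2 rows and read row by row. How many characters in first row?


Zigzag "nofcdmf" into 2 rows:
Placing characters:
  'n' => row 0
  'o' => row 1
  'f' => row 0
  'c' => row 1
  'd' => row 0
  'm' => row 1
  'f' => row 0
Rows:
  Row 0: "nfdf"
  Row 1: "ocm"
First row length: 4

4


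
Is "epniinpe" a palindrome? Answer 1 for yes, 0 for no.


Input: epniinpe
Reversed: epniinpe
  Compare pos 0 ('e') with pos 7 ('e'): match
  Compare pos 1 ('p') with pos 6 ('p'): match
  Compare pos 2 ('n') with pos 5 ('n'): match
  Compare pos 3 ('i') with pos 4 ('i'): match
Result: palindrome

1


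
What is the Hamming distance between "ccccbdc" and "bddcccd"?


Comparing "ccccbdc" and "bddcccd" position by position:
  Position 0: 'c' vs 'b' => differ
  Position 1: 'c' vs 'd' => differ
  Position 2: 'c' vs 'd' => differ
  Position 3: 'c' vs 'c' => same
  Position 4: 'b' vs 'c' => differ
  Position 5: 'd' vs 'c' => differ
  Position 6: 'c' vs 'd' => differ
Total differences (Hamming distance): 6

6


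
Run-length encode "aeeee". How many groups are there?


Input: aeeee
Scanning for consecutive runs:
  Group 1: 'a' x 1 (positions 0-0)
  Group 2: 'e' x 4 (positions 1-4)
Total groups: 2

2


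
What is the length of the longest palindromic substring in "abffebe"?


Input: "abffebe"
Checking substrings for palindromes:
  [4:7] "ebe" (len 3) => palindrome
  [2:4] "ff" (len 2) => palindrome
Longest palindromic substring: "ebe" with length 3

3
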